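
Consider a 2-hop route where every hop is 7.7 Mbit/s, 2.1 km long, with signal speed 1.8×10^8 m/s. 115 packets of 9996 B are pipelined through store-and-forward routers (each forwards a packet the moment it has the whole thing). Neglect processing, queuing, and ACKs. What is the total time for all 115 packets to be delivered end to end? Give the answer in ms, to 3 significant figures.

Per-hop transmission t_tx = L/R = 79968/7700000 = 10.3855 ms.
Per-hop propagation t_prop = 2100/180000000 = 0.0116667 ms.
Pipeline fill: first packet needs 2·t_tx to clear all hops; remaining 114 packets each add one t_tx.
Total = (2+115-1)·t_tx + 2·t_prop = 116·10.3855 + 2·0.0116667 = 1200 ms.

1200 ms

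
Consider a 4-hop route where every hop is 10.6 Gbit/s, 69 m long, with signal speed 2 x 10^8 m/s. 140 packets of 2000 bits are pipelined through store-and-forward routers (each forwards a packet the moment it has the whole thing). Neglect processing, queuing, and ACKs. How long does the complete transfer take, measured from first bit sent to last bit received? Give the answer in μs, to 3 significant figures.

28.4 μs

Per-hop transmission t_tx = L/R = 2000/10600000000 = 0.188679 μs.
Per-hop propagation t_prop = 69/200000000 = 0.345 μs.
Pipeline fill: first packet needs 4·t_tx to clear all hops; remaining 139 packets each add one t_tx.
Total = (4+140-1)·t_tx + 4·t_prop = 143·0.188679 + 4·0.345 = 28.4 μs.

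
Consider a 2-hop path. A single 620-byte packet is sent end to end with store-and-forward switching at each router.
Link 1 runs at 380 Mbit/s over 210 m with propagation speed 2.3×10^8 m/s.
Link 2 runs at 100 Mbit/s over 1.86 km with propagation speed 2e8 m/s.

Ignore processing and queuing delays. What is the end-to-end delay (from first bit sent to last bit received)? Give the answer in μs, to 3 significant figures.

72.9 μs

L = 620 × 8 = 4960 bits.
Transmission delays (L/R per hop): 13.0526, 49.6 μs; sum = 62.6526 μs.
Propagation delays (d/s per hop): 0.913043, 9.3 μs; sum = 10.213 μs.
End-to-end = 72.9 μs.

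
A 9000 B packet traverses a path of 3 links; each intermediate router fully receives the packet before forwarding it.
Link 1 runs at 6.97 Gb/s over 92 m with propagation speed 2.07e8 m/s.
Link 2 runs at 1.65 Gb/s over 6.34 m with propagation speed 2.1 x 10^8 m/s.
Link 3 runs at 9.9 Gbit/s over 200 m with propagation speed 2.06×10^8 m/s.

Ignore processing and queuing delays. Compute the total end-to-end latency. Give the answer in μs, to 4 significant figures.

62.68 μs

L = 9000 × 8 = 72000 bits.
Transmission delays (L/R per hop): 10.33, 43.6364, 7.27273 μs; sum = 61.2391 μs.
Propagation delays (d/s per hop): 0.444444, 0.0301905, 0.970874 μs; sum = 1.44551 μs.
End-to-end = 62.68 μs.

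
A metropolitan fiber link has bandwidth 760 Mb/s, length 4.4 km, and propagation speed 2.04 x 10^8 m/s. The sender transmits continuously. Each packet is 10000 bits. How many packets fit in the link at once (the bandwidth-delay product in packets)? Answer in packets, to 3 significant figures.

Propagation delay = 4400 / 204000000 = 2.15686e-05 s.
BDP = R × t_prop = 760000000 × 2.15686e-05 = 16392.2 bits.
In packets of 10000 bits: 1.64 packets.

1.64 packets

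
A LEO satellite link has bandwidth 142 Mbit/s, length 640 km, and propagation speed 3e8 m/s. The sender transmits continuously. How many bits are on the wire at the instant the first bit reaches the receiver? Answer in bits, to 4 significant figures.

Propagation delay = 640000 / 300000000 = 0.00213333 s.
BDP = R × t_prop = 142000000 × 0.00213333 = 302933 bits.

302900 bits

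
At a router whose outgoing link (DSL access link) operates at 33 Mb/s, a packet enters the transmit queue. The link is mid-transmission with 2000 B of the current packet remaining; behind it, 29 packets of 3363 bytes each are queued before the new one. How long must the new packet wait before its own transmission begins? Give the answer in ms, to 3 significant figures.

Each queued packet: L/R = 26904/33000000 = 0.815273 ms.
29 queued → 23.6429 ms.
Plus remaining 16000 bits of current packet: 0.484848 ms.
Queuing delay = 24.1 ms.

24.1 ms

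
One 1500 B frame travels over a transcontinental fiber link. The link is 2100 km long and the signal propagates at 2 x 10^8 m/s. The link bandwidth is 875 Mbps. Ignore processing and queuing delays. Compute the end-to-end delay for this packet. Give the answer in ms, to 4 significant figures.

10.51 ms

L = 1500 × 8 = 12000 bits.
Transmission delay = L/R = 12000 / 875000000 = 0.0137143 ms.
Propagation delay = d/s = 2100000 m / 200000000 m/s = 10.5 ms.
Total = 10.51 ms.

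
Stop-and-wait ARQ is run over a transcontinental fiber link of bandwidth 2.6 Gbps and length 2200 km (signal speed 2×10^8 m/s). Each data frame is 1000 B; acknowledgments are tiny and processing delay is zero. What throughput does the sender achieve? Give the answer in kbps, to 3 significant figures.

t_tx = L/R = 8000/2600000000 = 3.07692e-06 s.
t_prop = 2200000/200000000 = 0.011 s; RTT = 0.022 s.
Cycle = t_tx + RTT = 0.0220031 s.
Throughput = L / cycle = 8000 / 0.0220031 = 364 kbps.

364 kbps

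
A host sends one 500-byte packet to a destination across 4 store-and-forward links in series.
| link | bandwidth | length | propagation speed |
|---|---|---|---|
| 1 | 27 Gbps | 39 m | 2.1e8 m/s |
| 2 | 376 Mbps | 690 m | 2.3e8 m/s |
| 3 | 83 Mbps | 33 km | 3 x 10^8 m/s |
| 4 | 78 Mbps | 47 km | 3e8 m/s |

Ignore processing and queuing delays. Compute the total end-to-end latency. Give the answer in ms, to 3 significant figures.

0.380 ms

L = 500 × 8 = 4000 bits.
Transmission delays (L/R per hop): 0.000148148, 0.0106383, 0.0481928, 0.0512821 ms; sum = 0.110261 ms.
Propagation delays (d/s per hop): 0.000185714, 0.003, 0.11, 0.156667 ms; sum = 0.269852 ms.
End-to-end = 0.380 ms.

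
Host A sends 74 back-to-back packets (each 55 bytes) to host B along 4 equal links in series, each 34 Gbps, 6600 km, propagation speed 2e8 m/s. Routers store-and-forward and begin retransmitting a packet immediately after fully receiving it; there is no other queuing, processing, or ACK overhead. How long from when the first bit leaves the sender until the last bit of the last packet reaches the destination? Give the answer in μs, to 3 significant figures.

Per-hop transmission t_tx = L/R = 440/34000000000 = 0.0129412 μs.
Per-hop propagation t_prop = 6600000/200000000 = 33000 μs.
Pipeline fill: first packet needs 4·t_tx to clear all hops; remaining 73 packets each add one t_tx.
Total = (4+74-1)·t_tx + 4·t_prop = 77·0.0129412 + 4·33000 = 132000 μs.

132000 μs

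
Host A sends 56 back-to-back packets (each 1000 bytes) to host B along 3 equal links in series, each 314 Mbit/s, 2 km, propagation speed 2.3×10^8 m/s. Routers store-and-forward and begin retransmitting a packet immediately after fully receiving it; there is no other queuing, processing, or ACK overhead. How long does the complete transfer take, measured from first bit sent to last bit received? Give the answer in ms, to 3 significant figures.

1.50 ms

Per-hop transmission t_tx = L/R = 8000/314000000 = 0.0254777 ms.
Per-hop propagation t_prop = 2000/2.3e+08 = 0.00869565 ms.
Pipeline fill: first packet needs 3·t_tx to clear all hops; remaining 55 packets each add one t_tx.
Total = (3+56-1)·t_tx + 3·t_prop = 58·0.0254777 + 3·0.00869565 = 1.50 ms.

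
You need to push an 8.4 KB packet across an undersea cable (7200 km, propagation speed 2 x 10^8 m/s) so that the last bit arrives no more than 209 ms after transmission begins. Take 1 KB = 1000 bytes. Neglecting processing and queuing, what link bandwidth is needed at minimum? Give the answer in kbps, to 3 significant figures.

388 kbps

L = 67200 bits.
Propagation delay = 7200000 / 200000000 = 36 ms.
Transmission budget = 209 − 36 = 173 ms.
R ≥ L / t_tx = 67200 bits / 0.173 s = 388 kbps.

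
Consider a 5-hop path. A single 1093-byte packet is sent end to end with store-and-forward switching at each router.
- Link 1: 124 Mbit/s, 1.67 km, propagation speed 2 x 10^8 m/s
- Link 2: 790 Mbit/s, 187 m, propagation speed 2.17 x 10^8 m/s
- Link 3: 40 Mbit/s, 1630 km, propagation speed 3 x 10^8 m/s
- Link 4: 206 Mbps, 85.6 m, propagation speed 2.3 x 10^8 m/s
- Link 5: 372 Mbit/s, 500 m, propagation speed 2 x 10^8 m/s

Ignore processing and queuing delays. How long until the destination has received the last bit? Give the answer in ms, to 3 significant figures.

5.81 ms

L = 1093 × 8 = 8744 bits.
Transmission delays (L/R per hop): 0.0705161, 0.0110684, 0.2186, 0.0424466, 0.0235054 ms; sum = 0.366136 ms.
Propagation delays (d/s per hop): 0.00835, 0.000861751, 5.43333, 0.000372174, 0.0025 ms; sum = 5.44542 ms.
End-to-end = 5.81 ms.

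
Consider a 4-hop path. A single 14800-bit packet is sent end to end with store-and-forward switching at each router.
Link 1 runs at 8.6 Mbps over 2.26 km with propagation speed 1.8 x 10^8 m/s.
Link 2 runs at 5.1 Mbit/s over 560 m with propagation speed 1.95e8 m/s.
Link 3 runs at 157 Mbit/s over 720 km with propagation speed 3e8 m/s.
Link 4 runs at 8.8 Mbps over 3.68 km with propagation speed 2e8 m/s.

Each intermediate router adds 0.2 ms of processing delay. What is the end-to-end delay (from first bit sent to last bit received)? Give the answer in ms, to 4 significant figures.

Transmission delays (L/R per hop): 1.72093, 2.90196, 0.0942675, 1.68182 ms; sum = 6.39898 ms.
Propagation delays (d/s per hop): 0.0125556, 0.00287179, 2.4, 0.0184 ms; sum = 2.43383 ms.
Processing at 3 router(s): 3 × 0.2 ms = 0.6 ms.
End-to-end = 9.433 ms.

9.433 ms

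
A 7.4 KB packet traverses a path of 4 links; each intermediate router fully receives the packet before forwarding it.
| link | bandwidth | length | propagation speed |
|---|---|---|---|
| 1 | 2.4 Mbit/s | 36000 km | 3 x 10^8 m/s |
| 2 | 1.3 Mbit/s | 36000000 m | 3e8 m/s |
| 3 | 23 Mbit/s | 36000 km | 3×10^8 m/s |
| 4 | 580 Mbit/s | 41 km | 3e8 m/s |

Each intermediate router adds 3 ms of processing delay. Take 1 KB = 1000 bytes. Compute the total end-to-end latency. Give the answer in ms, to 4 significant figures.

L = 59200 bits.
Transmission delays (L/R per hop): 24.6667, 45.5385, 2.57391, 0.102069 ms; sum = 72.8811 ms.
Propagation delays (d/s per hop): 120, 120, 120, 0.136667 ms; sum = 360.137 ms.
Processing at 3 router(s): 3 × 3 ms = 9 ms.
End-to-end = 442.0 ms.

442.0 ms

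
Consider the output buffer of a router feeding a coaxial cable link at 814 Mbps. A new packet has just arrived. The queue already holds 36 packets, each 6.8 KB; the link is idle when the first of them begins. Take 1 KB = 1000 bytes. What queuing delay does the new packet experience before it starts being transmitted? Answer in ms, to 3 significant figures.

2.41 ms

Each queued packet: L/R = 54400/814000000 = 0.0668305 ms.
36 queued → 2.4059 ms.
Queuing delay = 2.41 ms.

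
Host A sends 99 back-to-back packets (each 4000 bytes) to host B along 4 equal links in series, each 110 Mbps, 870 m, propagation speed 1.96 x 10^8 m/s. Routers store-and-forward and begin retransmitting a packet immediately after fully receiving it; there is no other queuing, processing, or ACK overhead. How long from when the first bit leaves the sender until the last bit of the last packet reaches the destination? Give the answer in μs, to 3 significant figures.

29700 μs

Per-hop transmission t_tx = L/R = 32000/110000000 = 290.909 μs.
Per-hop propagation t_prop = 870/196000000 = 4.43878 μs.
Pipeline fill: first packet needs 4·t_tx to clear all hops; remaining 98 packets each add one t_tx.
Total = (4+99-1)·t_tx + 4·t_prop = 102·290.909 + 4·4.43878 = 29700 μs.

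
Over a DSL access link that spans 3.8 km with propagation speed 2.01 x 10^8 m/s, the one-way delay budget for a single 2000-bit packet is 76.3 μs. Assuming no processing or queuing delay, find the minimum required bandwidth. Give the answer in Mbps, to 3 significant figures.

Propagation delay = 3800 / 2.01e+08 = 18.9055 μs.
Transmission budget = 76.3 − 18.9055 = 57.3945 μs.
R ≥ L / t_tx = 2000 bits / 5.73945e-05 s = 34.8 Mbps.

34.8 Mbps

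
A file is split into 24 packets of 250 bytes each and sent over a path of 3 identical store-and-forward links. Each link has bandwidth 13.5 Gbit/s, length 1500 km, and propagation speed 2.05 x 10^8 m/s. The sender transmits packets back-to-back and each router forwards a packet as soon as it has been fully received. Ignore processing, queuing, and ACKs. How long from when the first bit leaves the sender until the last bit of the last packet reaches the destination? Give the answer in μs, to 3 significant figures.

Per-hop transmission t_tx = L/R = 2000/13500000000 = 0.148148 μs.
Per-hop propagation t_prop = 1500000/2.05e+08 = 7317.07 μs.
Pipeline fill: first packet needs 3·t_tx to clear all hops; remaining 23 packets each add one t_tx.
Total = (3+24-1)·t_tx + 3·t_prop = 26·0.148148 + 3·7317.07 = 22000 μs.

22000 μs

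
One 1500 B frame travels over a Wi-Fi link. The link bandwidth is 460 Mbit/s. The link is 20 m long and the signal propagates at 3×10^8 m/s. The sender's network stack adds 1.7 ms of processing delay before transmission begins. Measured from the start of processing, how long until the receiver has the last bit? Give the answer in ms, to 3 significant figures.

L = 1500 × 8 = 12000 bits.
Transmission delay = L/R = 12000 / 460000000 = 0.026087 ms.
Propagation delay = d/s = 20 m / 300000000 m/s = 6.66667e-05 ms.
Plus processing delay 1.7 ms = 1.7 ms.
Total = 1.73 ms.

1.73 ms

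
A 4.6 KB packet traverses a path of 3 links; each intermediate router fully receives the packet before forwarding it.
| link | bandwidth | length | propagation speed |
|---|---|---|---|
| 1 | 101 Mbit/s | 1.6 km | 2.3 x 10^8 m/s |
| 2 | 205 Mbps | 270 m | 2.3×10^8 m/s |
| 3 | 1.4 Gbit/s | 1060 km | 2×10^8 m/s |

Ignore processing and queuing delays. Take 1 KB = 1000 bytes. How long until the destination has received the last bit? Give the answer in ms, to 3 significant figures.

5.88 ms

L = 36800 bits.
Transmission delays (L/R per hop): 0.364356, 0.179512, 0.0262857 ms; sum = 0.570154 ms.
Propagation delays (d/s per hop): 0.00695652, 0.00117391, 5.3 ms; sum = 5.30813 ms.
End-to-end = 5.88 ms.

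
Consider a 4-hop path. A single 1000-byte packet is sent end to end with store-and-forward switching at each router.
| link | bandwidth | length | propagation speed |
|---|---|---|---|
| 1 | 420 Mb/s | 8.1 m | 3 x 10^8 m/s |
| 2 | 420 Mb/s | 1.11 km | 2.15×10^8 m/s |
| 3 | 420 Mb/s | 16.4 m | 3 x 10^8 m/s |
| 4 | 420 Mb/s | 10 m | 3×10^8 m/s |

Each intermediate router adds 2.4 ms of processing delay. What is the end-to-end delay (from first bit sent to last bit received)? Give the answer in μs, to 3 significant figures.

7280 μs

L = 1000 × 8 = 8000 bits.
Transmission delay per hop = L/R = 8000/420000000 = 19.0476 μs; 4 hops → 76.1905 μs.
Propagation delays (d/s per hop): 0.027, 5.16279, 0.0546667, 0.0333333 μs; sum = 5.27779 μs.
Processing at 3 router(s): 3 × 2.4 ms = 7200 μs.
End-to-end = 7280 μs.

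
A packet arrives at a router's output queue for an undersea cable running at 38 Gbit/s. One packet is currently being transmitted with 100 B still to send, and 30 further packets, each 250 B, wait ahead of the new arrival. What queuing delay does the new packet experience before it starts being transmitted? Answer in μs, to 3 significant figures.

1.60 μs

Each queued packet: L/R = 2000/38000000000 = 0.0526316 μs.
30 queued → 1.57895 μs.
Plus remaining 800 bits of current packet: 0.0210526 μs.
Queuing delay = 1.60 μs.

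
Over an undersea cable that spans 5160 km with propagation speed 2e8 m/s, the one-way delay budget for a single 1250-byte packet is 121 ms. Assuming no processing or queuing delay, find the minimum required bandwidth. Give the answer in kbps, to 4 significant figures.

105.0 kbps

L = 10000 bits.
Propagation delay = 5160000 / 200000000 = 25.8 ms.
Transmission budget = 121 − 25.8 = 95.2 ms.
R ≥ L / t_tx = 10000 bits / 0.0952 s = 105.0 kbps.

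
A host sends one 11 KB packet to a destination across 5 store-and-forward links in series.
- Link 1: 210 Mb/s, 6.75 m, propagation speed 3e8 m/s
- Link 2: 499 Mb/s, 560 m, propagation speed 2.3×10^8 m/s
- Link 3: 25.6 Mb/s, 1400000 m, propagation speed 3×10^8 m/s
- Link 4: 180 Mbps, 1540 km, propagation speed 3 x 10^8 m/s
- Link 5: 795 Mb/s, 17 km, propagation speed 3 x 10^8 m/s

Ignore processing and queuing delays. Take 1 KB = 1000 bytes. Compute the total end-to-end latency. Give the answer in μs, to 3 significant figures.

L = 88000 bits.
Transmission delays (L/R per hop): 419.048, 176.353, 3437.5, 488.889, 110.692 μs; sum = 4632.48 μs.
Propagation delays (d/s per hop): 0.0225, 2.43478, 4666.67, 5133.33, 56.6667 μs; sum = 9859.12 μs.
End-to-end = 14500 μs.

14500 μs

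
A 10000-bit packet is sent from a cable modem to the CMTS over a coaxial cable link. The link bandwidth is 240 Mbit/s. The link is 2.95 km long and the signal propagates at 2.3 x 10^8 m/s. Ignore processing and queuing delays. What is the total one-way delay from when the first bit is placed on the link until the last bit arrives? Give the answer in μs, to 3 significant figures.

Transmission delay = L/R = 10000 / 240000000 = 41.6667 μs.
Propagation delay = d/s = 2950 m / 2.3e+08 m/s = 12.8261 μs.
Total = 54.5 μs.

54.5 μs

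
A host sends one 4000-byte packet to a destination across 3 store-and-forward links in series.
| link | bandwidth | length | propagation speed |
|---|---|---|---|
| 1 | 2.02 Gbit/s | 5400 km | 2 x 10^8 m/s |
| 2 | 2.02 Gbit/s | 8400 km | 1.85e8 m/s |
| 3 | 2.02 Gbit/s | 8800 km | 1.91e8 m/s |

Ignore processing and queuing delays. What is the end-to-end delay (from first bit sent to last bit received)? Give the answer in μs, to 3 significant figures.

L = 4000 × 8 = 32000 bits.
Transmission delay per hop = L/R = 32000/2020000000 = 15.8416 μs; 3 hops → 47.5248 μs.
Propagation delays (d/s per hop): 27000, 45405.4, 46073.3 μs; sum = 118479 μs.
End-to-end = 119000 μs.

119000 μs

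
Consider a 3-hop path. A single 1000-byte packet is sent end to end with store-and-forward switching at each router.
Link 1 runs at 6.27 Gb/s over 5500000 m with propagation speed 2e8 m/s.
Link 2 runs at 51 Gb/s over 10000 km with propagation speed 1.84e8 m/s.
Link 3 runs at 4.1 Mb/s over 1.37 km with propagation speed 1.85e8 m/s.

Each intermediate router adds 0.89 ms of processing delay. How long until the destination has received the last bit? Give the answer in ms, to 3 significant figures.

L = 1000 × 8 = 8000 bits.
Transmission delays (L/R per hop): 0.00127592, 0.000156863, 1.95122 ms; sum = 1.95265 ms.
Propagation delays (d/s per hop): 27.5, 54.3478, 0.00740541 ms; sum = 81.8552 ms.
Processing at 2 router(s): 2 × 0.89 ms = 1.78 ms.
End-to-end = 85.6 ms.

85.6 ms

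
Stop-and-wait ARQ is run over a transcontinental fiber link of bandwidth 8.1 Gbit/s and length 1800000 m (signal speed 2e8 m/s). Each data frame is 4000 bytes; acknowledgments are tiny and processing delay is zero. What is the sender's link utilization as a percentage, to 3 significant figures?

0.0219 %

t_tx = L/R = 32000/8100000000 = 3.95062e-06 s.
t_prop = 1800000/200000000 = 0.009 s; RTT = 0.018 s.
Cycle = t_tx + RTT = 0.018004 s.
Utilization = t_tx / cycle = 3.95062e-06/0.018004 = 0.0219 %.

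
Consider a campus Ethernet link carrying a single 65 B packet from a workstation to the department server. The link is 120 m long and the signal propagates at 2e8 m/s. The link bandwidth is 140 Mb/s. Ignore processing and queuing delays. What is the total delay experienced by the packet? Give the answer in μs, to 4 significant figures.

L = 65 × 8 = 520 bits.
Transmission delay = L/R = 520 / 140000000 = 3.71429 μs.
Propagation delay = d/s = 120 m / 200000000 m/s = 0.6 μs.
Total = 4.314 μs.

4.314 μs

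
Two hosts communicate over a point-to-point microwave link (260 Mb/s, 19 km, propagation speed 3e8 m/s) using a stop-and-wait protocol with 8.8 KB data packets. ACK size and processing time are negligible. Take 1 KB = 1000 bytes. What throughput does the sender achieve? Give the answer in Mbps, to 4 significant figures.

177.1 Mbps

t_tx = L/R = 70400/260000000 = 0.000270769 s.
t_prop = 19000/300000000 = 6.33333e-05 s; RTT = 0.000126667 s.
Cycle = t_tx + RTT = 0.000397436 s.
Throughput = L / cycle = 70400 / 0.000397436 = 177.1 Mbps.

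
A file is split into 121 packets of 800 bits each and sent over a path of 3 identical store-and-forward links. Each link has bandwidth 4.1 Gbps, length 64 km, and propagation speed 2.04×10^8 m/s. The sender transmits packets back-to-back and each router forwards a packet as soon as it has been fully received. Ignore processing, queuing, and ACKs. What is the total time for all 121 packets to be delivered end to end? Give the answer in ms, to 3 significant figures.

0.965 ms

Per-hop transmission t_tx = L/R = 800/4.1e+09 = 0.000195122 ms.
Per-hop propagation t_prop = 64000/204000000 = 0.313725 ms.
Pipeline fill: first packet needs 3·t_tx to clear all hops; remaining 120 packets each add one t_tx.
Total = (3+121-1)·t_tx + 3·t_prop = 123·0.000195122 + 3·0.313725 = 0.965 ms.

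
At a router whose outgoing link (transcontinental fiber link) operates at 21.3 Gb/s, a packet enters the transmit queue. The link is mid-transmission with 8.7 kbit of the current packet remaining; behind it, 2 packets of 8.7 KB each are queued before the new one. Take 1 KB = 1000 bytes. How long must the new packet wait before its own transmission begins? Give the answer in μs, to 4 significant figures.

Each queued packet: L/R = 69600/21300000000 = 3.26761 μs.
2 queued → 6.53521 μs.
Plus remaining 8700 bits of current packet: 0.408451 μs.
Queuing delay = 6.944 μs.

6.944 μs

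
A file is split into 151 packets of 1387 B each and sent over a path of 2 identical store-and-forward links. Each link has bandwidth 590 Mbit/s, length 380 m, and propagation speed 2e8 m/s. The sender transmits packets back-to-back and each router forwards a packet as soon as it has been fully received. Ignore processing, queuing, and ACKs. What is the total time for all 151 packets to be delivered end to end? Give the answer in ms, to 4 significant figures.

2.862 ms

Per-hop transmission t_tx = L/R = 11096/590000000 = 0.0188068 ms.
Per-hop propagation t_prop = 380/200000000 = 0.0019 ms.
Pipeline fill: first packet needs 2·t_tx to clear all hops; remaining 150 packets each add one t_tx.
Total = (2+151-1)·t_tx + 2·t_prop = 152·0.0188068 + 2·0.0019 = 2.862 ms.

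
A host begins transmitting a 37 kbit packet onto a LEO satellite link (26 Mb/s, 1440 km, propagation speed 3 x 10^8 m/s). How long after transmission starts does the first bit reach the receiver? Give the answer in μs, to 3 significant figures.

4800 μs

First bit experiences only propagation delay: d/s = 1440000/300000000 = 4800 μs.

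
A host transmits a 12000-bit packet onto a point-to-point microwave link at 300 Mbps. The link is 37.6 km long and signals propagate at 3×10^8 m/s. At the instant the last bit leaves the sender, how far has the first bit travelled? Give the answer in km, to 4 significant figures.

t_tx = L/R = 12000/300000000 = 4e-05 s.
Distance = s × t_tx = 300000000 × 4e-05 = 12.00 km.

12.00 km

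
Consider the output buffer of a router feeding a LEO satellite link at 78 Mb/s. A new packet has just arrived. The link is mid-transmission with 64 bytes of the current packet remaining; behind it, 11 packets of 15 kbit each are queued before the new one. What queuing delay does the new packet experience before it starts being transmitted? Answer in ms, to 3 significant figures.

2.12 ms

Each queued packet: L/R = 15000/78000000 = 0.192308 ms.
11 queued → 2.11538 ms.
Plus remaining 512 bits of current packet: 0.0065641 ms.
Queuing delay = 2.12 ms.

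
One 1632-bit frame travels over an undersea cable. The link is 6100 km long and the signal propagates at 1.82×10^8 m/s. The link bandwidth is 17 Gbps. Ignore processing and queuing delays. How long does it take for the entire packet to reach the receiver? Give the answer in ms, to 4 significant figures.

Transmission delay = L/R = 1632 / 17000000000 = 9.6e-05 ms.
Propagation delay = d/s = 6100000 m / 182000000 m/s = 33.5165 ms.
Total = 33.52 ms.

33.52 ms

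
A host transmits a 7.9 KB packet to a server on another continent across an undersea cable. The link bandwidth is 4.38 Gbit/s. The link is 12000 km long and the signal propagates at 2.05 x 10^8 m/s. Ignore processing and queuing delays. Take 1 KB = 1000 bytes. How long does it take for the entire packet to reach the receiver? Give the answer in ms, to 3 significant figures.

58.6 ms

L = 63200 bits.
Transmission delay = L/R = 63200 / 4380000000 = 0.0144292 ms.
Propagation delay = d/s = 12000000 m / 2.05e+08 m/s = 58.5366 ms.
Total = 58.6 ms.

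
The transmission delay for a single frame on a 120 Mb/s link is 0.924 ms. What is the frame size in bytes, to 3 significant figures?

L = R × t_tx = 120000000 b/s × 0.000924 s = 110880 bits.
In bytes: 110880 / 8 = 13900 bytes.

13900 bytes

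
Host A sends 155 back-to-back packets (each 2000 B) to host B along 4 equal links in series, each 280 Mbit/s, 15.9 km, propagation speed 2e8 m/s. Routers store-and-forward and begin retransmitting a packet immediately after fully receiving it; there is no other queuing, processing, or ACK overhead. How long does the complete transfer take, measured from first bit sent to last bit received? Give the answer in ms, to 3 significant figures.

Per-hop transmission t_tx = L/R = 16000/280000000 = 0.0571429 ms.
Per-hop propagation t_prop = 15900/200000000 = 0.0795 ms.
Pipeline fill: first packet needs 4·t_tx to clear all hops; remaining 154 packets each add one t_tx.
Total = (4+155-1)·t_tx + 4·t_prop = 158·0.0571429 + 4·0.0795 = 9.35 ms.

9.35 ms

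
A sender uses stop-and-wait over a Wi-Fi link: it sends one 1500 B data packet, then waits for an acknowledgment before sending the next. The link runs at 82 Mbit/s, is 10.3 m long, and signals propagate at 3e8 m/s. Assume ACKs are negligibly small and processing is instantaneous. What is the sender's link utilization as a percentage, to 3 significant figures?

t_tx = L/R = 12000/82000000 = 0.000146341 s.
t_prop = 10.3/300000000 = 3.43333e-08 s; RTT = 6.86667e-08 s.
Cycle = t_tx + RTT = 0.00014641 s.
Utilization = t_tx / cycle = 0.000146341/0.00014641 = 100 %.

100 %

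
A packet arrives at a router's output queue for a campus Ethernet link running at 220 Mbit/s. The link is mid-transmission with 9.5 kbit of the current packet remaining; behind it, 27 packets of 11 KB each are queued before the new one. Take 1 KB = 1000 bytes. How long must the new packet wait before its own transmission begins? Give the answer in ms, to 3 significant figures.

10.8 ms

Each queued packet: L/R = 88000/220000000 = 0.4 ms.
27 queued → 10.8 ms.
Plus remaining 9500 bits of current packet: 0.0431818 ms.
Queuing delay = 10.8 ms.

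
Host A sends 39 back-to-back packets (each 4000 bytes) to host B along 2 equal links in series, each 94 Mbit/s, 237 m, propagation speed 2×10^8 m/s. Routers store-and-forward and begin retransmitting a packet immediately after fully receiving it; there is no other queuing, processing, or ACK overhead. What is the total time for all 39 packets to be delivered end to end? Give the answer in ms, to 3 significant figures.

Per-hop transmission t_tx = L/R = 32000/94000000 = 0.340426 ms.
Per-hop propagation t_prop = 237/200000000 = 0.001185 ms.
Pipeline fill: first packet needs 2·t_tx to clear all hops; remaining 38 packets each add one t_tx.
Total = (2+39-1)·t_tx + 2·t_prop = 40·0.340426 + 2·0.001185 = 13.6 ms.

13.6 ms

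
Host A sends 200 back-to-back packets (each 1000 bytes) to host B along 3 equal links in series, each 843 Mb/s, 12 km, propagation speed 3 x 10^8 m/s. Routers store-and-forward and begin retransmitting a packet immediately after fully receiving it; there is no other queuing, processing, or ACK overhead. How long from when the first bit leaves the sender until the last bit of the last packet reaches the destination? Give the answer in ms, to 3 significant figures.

Per-hop transmission t_tx = L/R = 8000/843000000 = 0.00948992 ms.
Per-hop propagation t_prop = 12000/300000000 = 0.04 ms.
Pipeline fill: first packet needs 3·t_tx to clear all hops; remaining 199 packets each add one t_tx.
Total = (3+200-1)·t_tx + 3·t_prop = 202·0.00948992 + 3·0.04 = 2.04 ms.

2.04 ms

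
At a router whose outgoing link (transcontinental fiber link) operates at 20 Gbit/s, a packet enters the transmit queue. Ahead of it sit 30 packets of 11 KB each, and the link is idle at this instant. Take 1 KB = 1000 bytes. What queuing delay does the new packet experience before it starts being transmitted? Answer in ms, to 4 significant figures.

0.1320 ms

Each queued packet: L/R = 88000/20000000000 = 0.0044 ms.
30 queued → 0.132 ms.
Queuing delay = 0.1320 ms.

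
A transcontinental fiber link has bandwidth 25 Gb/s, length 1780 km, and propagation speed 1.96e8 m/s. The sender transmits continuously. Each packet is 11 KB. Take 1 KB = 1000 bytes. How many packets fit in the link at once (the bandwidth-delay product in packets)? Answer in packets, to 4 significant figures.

2580 packets

Propagation delay = 1780000 / 196000000 = 0.00908163 s.
BDP = R × t_prop = 25000000000 × 0.00908163 = 227041000 bits.
In packets of 88000 bits: 2580 packets.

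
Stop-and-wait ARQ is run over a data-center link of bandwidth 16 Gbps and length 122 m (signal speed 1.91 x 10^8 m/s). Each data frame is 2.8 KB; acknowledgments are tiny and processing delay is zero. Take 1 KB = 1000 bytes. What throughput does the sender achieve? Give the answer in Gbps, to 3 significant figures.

8.37 Gbps

t_tx = L/R = 22400/16000000000 = 1.4e-06 s.
t_prop = 122/191000000 = 6.38743e-07 s; RTT = 1.27749e-06 s.
Cycle = t_tx + RTT = 2.67749e-06 s.
Throughput = L / cycle = 22400 / 2.67749e-06 = 8.37 Gbps.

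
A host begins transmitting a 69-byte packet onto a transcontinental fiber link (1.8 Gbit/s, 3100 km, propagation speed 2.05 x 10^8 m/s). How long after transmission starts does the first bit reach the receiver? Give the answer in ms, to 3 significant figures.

First bit experiences only propagation delay: d/s = 3100000/2.05e+08 = 15.1 ms.

15.1 ms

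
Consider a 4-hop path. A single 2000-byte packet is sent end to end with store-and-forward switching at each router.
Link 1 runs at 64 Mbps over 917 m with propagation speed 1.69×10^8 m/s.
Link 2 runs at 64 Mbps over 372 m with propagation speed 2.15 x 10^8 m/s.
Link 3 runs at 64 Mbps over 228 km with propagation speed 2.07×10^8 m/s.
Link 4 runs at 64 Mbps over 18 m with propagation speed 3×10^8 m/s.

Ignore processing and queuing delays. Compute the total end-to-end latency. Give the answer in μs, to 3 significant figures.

2110 μs

L = 2000 × 8 = 16000 bits.
Transmission delay per hop = L/R = 16000/64000000 = 250 μs; 4 hops → 1000 μs.
Propagation delays (d/s per hop): 5.42604, 1.73023, 1101.45, 0.06 μs; sum = 1108.67 μs.
End-to-end = 2110 μs.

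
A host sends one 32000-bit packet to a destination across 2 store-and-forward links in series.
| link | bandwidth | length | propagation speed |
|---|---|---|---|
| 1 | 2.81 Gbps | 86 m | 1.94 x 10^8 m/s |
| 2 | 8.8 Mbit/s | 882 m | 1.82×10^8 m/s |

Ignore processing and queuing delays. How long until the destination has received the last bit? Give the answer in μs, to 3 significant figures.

3650 μs

Transmission delays (L/R per hop): 11.3879, 3636.36 μs; sum = 3647.75 μs.
Propagation delays (d/s per hop): 0.443299, 4.84615 μs; sum = 5.28945 μs.
End-to-end = 3650 μs.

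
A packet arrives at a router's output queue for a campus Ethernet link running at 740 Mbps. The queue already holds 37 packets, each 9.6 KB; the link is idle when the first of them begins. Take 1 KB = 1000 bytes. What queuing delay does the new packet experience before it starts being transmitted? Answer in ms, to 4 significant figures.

3.840 ms

Each queued packet: L/R = 76800/740000000 = 0.103784 ms.
37 queued → 3.84 ms.
Queuing delay = 3.840 ms.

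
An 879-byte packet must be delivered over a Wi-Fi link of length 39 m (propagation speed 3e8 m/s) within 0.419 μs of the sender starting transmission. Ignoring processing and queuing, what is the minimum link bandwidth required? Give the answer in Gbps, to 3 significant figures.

24.3 Gbps

L = 7032 bits.
Propagation delay = 39 / 300000000 = 0.13 μs.
Transmission budget = 0.419 − 0.13 = 0.289 μs.
R ≥ L / t_tx = 7032 bits / 2.89e-07 s = 24.3 Gbps.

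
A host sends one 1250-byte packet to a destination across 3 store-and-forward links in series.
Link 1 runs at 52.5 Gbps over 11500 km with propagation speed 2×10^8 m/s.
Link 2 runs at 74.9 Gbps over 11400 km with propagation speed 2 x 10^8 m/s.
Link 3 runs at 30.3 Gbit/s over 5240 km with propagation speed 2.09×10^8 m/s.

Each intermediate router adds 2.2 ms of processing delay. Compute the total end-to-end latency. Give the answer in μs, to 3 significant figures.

144000 μs

L = 1250 × 8 = 10000 bits.
Transmission delays (L/R per hop): 0.190476, 0.133511, 0.330033 μs; sum = 0.654021 μs.
Propagation delays (d/s per hop): 57500, 57000, 25071.8 μs; sum = 139572 μs.
Processing at 2 router(s): 2 × 2.2 ms = 4400 μs.
End-to-end = 144000 μs.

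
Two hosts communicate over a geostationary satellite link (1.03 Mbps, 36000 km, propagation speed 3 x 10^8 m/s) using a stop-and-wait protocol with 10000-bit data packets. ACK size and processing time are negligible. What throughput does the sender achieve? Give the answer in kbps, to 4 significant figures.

40.05 kbps

t_tx = L/R = 10000/1030000 = 0.00970874 s.
t_prop = 36000000/300000000 = 0.12 s; RTT = 0.24 s.
Cycle = t_tx + RTT = 0.249709 s.
Throughput = L / cycle = 10000 / 0.249709 = 40.05 kbps.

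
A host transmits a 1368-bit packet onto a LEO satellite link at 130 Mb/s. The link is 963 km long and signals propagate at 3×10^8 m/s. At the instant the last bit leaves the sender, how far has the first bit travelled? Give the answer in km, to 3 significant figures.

t_tx = L/R = 1368/130000000 = 1.05231e-05 s.
Distance = s × t_tx = 300000000 × 1.05231e-05 = 3.16 km.

3.16 km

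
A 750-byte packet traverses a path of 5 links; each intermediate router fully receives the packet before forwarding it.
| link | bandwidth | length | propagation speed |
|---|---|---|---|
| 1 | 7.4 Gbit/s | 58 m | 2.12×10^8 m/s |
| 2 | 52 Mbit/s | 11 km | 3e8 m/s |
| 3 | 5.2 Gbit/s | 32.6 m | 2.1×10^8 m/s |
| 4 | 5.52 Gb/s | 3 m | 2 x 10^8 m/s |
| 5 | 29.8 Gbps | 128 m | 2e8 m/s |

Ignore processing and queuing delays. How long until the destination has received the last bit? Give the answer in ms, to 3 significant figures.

0.156 ms

L = 750 × 8 = 6000 bits.
Transmission delays (L/R per hop): 0.000810811, 0.115385, 0.00115385, 0.00108696, 0.000201342 ms; sum = 0.118638 ms.
Propagation delays (d/s per hop): 0.000273585, 0.0366667, 0.000155238, 1.5e-05, 0.00064 ms; sum = 0.0377505 ms.
End-to-end = 0.156 ms.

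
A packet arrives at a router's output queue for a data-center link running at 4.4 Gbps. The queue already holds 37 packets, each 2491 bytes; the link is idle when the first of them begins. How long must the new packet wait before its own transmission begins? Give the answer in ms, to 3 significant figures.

0.168 ms

Each queued packet: L/R = 19928/4400000000 = 0.00452909 ms.
37 queued → 0.167576 ms.
Queuing delay = 0.168 ms.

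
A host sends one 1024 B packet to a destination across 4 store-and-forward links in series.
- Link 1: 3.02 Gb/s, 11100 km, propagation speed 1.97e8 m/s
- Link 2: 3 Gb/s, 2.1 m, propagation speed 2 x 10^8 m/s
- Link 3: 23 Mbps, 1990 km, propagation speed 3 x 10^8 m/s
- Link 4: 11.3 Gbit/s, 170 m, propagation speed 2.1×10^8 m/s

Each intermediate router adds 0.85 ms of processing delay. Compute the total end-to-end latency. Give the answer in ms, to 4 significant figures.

65.89 ms

L = 1024 × 8 = 8192 bits.
Transmission delays (L/R per hop): 0.00271258, 0.00273067, 0.356174, 0.000724956 ms; sum = 0.362342 ms.
Propagation delays (d/s per hop): 56.3452, 1.05e-05, 6.63333, 0.000809524 ms; sum = 62.9793 ms.
Processing at 3 router(s): 3 × 0.85 ms = 2.55 ms.
End-to-end = 65.89 ms.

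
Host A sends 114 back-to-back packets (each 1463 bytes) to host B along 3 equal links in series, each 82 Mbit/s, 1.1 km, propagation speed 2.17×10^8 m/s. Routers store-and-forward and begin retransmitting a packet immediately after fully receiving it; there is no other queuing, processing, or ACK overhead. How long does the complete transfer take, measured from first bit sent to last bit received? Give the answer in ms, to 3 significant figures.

16.6 ms

Per-hop transmission t_tx = L/R = 11704/82000000 = 0.142732 ms.
Per-hop propagation t_prop = 1100/217000000 = 0.00506912 ms.
Pipeline fill: first packet needs 3·t_tx to clear all hops; remaining 113 packets each add one t_tx.
Total = (3+114-1)·t_tx + 3·t_prop = 116·0.142732 + 3·0.00506912 = 16.6 ms.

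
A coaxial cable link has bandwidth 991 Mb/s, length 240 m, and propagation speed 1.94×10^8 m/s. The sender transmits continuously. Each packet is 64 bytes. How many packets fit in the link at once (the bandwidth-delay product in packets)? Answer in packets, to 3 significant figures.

Propagation delay = 240 / 194000000 = 1.23711e-06 s.
BDP = R × t_prop = 991000000 × 1.23711e-06 = 1225.98 bits.
In packets of 512 bits: 2.39 packets.

2.39 packets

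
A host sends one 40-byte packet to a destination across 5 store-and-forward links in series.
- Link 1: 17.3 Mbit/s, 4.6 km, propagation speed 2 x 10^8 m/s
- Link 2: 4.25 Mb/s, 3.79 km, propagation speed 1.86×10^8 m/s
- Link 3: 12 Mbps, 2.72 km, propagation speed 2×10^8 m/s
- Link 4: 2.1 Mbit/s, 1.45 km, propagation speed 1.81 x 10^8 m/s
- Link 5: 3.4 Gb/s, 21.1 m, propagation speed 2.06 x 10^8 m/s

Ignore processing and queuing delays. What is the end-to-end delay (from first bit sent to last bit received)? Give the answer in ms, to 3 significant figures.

0.338 ms

L = 40 × 8 = 320 bits.
Transmission delays (L/R per hop): 0.0184971, 0.0752941, 0.0266667, 0.152381, 9.41176e-05 ms; sum = 0.272933 ms.
Propagation delays (d/s per hop): 0.023, 0.0203763, 0.0136, 0.00801105, 0.000102427 ms; sum = 0.0650898 ms.
End-to-end = 0.338 ms.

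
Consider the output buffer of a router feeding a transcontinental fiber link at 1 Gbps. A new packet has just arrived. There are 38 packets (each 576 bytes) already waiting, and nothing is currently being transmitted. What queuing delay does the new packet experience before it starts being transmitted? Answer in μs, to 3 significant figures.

175 μs

Each queued packet: L/R = 4608/1000000000 = 4.608 μs.
38 queued → 175.104 μs.
Queuing delay = 175 μs.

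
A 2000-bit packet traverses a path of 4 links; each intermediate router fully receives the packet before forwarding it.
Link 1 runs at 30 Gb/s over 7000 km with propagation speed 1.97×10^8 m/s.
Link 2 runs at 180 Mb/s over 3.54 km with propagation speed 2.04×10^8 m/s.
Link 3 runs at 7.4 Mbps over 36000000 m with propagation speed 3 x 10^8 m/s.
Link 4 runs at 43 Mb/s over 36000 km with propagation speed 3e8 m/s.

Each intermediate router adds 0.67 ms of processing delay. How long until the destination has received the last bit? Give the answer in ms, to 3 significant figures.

Transmission delays (L/R per hop): 6.66667e-05, 0.0111111, 0.27027, 0.0465116 ms; sum = 0.32796 ms.
Propagation delays (d/s per hop): 35.533, 0.0173529, 120, 120 ms; sum = 275.55 ms.
Processing at 3 router(s): 3 × 0.67 ms = 2.01 ms.
End-to-end = 278 ms.

278 ms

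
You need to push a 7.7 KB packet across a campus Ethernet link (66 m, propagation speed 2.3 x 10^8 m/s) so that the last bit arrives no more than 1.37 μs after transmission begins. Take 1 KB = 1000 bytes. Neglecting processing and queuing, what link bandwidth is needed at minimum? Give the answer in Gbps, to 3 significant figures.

L = 61600 bits.
Propagation delay = 66 / 2.3e+08 = 0.286957 μs.
Transmission budget = 1.37 − 0.286957 = 1.08304 μs.
R ≥ L / t_tx = 61600 bits / 1.08304e-06 s = 56.9 Gbps.

56.9 Gbps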